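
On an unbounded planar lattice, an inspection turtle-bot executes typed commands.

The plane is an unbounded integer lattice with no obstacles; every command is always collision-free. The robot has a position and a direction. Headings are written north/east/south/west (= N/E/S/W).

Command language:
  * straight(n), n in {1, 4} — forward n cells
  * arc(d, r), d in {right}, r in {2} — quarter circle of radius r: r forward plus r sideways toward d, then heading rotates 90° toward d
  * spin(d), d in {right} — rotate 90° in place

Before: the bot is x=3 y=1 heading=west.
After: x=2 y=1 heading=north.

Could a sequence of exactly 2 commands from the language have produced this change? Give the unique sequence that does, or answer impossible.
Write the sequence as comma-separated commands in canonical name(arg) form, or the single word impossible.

straight(1), spin(right)

key: order matters: swapping straight(1) and spin(right) lands elsewhere
initial: x=3 y=1 heading=west
t=1 straight(1) ⇒ x=2 y=1 heading=west
t=2 spin(right) ⇒ x=2 y=1 heading=north
uniquely the one of 16 2-step routes that fits.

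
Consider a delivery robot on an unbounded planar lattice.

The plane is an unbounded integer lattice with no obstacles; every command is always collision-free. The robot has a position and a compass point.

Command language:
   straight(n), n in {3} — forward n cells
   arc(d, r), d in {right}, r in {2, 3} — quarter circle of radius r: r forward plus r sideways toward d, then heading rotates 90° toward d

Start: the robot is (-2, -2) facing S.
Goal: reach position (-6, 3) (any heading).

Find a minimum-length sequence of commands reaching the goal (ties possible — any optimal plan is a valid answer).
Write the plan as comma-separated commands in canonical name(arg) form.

start: (-2, -2) facing S
[1] after arc(right, 3): (-5, -5) facing W
[2] after arc(right, 3): (-8, -2) facing N
[3] after straight(3): (-8, 1) facing N
[4] after arc(right, 2): (-6, 3) facing E
minimal: 4 command(s), checked below 4.

arc(right, 3), arc(right, 3), straight(3), arc(right, 2)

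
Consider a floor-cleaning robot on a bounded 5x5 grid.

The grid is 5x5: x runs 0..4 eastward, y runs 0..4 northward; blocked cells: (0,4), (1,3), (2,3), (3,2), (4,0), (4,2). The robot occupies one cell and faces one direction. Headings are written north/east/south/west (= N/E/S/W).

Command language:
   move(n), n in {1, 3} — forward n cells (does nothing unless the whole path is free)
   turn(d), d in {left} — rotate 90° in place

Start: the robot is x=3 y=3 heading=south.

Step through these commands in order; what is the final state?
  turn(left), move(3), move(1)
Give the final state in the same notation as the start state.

from: x=3 y=3 heading=south
step 1 (turn(left)): x=3 y=3 heading=east
step 2 (move(3)): x=3 y=3 heading=east
step 3 (move(1)): x=4 y=3 heading=east

x=4 y=3 heading=east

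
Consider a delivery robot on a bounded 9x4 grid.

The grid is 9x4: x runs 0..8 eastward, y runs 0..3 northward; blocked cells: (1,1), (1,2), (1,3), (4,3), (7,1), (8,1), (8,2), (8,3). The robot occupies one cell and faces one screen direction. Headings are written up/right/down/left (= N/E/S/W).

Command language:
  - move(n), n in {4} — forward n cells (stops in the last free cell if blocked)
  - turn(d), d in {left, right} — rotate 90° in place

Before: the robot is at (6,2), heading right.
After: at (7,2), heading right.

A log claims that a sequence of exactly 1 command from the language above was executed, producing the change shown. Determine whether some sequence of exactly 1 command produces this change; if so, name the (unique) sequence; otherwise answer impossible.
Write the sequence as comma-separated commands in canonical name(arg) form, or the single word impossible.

key: move(4) is stopped early by the blocked cell at (8,2)
t0: at (6,2), heading right
[1] after move(4): at (7,2), heading right
no rival 1-sequence matches.

move(4)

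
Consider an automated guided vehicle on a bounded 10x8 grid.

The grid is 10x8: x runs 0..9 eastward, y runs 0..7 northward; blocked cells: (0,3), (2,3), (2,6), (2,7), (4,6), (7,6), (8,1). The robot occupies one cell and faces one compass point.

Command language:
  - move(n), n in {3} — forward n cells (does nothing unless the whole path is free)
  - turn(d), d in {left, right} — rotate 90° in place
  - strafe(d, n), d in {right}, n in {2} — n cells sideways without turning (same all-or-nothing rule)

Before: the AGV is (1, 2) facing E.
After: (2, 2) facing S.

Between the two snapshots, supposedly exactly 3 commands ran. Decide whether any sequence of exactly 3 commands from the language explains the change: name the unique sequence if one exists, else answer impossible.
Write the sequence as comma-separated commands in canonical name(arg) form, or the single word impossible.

key: position moved to (2,2) AND the heading swung to S — translation plus rotation needed
t0: (1, 2) facing E
t=1 move(3) ⇒ (4, 2) facing E
t=2 turn(right) ⇒ (4, 2) facing S
t=3 strafe(right, 2) ⇒ (2, 2) facing S
no rival 3-sequence matches.

move(3), turn(right), strafe(right, 2)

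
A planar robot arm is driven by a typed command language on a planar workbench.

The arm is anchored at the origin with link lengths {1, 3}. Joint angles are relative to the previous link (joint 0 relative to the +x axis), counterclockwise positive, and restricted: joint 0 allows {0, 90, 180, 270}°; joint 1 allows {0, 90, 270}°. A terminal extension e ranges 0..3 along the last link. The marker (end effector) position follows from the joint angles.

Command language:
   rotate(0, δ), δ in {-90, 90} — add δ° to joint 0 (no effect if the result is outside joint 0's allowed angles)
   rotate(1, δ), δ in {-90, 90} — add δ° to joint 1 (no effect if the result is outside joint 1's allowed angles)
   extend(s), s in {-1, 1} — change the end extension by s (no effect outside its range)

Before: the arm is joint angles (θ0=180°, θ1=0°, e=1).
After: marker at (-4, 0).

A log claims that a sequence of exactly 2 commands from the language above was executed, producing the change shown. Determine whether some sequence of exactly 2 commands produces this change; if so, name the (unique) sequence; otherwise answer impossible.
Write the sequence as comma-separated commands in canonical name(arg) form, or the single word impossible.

extend(-1), extend(-1)

from: joint angles (θ0=180°, θ1=0°, e=1)
t=1 extend(-1) ⇒ joint angles (θ0=180°, θ1=0°, e=0)
t=2 extend(-1) ⇒ joint angles (θ0=180°, θ1=0°, e=0)
all 36 alternatives checked — unique.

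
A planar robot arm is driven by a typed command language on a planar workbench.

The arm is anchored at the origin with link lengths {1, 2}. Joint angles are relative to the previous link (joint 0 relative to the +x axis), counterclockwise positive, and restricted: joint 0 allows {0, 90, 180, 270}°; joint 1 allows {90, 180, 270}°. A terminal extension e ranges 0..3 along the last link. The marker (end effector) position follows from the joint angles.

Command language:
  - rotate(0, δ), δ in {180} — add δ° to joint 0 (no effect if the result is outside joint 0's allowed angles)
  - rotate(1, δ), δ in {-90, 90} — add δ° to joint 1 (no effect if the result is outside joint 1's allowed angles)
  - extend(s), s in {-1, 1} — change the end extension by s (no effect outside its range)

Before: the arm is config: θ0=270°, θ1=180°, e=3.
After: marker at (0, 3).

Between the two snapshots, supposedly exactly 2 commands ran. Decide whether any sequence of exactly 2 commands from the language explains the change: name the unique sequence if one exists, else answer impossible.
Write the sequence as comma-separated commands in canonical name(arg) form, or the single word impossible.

extend(1), extend(-1)

key: running extend(-1) before extend(1) would end elsewhere — order is forced
initial: config: θ0=270°, θ1=180°, e=3
1. extend(1) → config: θ0=270°, θ1=180°, e=3
2. extend(-1) → config: θ0=270°, θ1=180°, e=2
uniquely the one of 25 2-step routes that fits.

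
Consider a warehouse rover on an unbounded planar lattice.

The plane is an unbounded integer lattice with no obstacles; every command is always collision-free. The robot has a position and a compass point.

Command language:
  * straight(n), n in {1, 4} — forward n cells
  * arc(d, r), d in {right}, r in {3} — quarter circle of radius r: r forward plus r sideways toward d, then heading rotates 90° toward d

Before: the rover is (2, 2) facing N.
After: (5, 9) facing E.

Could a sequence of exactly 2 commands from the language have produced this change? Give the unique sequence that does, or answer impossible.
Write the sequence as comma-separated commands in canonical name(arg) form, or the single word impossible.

key: order matters: swapping straight(4) and arc(right, 3) lands elsewhere
from: (2, 2) facing N
t=1 straight(4) ⇒ (2, 6) facing N
t=2 arc(right, 3) ⇒ (5, 9) facing E
all 9 alternatives checked — unique.

straight(4), arc(right, 3)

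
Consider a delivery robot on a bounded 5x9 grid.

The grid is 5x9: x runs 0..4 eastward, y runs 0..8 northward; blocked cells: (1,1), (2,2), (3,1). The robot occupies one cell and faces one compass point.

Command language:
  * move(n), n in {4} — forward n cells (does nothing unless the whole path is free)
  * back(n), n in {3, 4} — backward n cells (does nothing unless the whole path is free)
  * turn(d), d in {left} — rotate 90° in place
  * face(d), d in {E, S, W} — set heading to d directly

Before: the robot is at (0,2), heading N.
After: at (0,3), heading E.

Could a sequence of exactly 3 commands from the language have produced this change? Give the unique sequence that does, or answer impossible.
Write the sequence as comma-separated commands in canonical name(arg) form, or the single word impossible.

key: cell and facing (now E) both changed — the 3 commands mix motion and turning
start: at (0,2), heading N
[1] after move(4): at (0,6), heading N
[2] after back(3): at (0,3), heading N
[3] after face(E): at (0,3), heading E
no rival 3-sequence matches.

move(4), back(3), face(E)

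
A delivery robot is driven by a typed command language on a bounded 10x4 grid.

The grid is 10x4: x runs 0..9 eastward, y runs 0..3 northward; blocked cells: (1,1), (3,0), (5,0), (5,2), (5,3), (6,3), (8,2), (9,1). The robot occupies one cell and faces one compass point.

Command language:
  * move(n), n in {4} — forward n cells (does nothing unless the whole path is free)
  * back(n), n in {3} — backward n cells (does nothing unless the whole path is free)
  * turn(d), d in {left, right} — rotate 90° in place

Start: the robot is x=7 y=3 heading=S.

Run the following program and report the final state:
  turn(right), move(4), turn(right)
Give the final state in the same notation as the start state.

x=7 y=3 heading=N

begin: x=7 y=3 heading=S
t=1 turn(right) ⇒ x=7 y=3 heading=W
t=2 move(4) ⇒ x=7 y=3 heading=W
t=3 turn(right) ⇒ x=7 y=3 heading=N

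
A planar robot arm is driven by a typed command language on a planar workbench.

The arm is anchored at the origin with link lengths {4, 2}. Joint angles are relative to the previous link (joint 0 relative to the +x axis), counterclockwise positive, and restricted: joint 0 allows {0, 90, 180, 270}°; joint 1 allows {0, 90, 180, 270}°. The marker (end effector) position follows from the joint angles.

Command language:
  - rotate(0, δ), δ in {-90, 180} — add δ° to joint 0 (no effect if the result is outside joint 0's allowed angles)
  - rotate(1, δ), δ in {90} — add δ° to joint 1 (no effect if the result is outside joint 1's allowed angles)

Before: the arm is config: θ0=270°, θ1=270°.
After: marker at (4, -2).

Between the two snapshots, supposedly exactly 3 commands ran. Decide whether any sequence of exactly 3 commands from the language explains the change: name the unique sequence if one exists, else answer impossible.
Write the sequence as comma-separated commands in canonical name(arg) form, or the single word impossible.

from: config: θ0=270°, θ1=270°
1. rotate(0, -90) → config: θ0=180°, θ1=270°
2. rotate(0, -90) → config: θ0=90°, θ1=270°
3. rotate(0, -90) → config: θ0=0°, θ1=270°
all 27 alternatives checked — unique.

rotate(0, -90), rotate(0, -90), rotate(0, -90)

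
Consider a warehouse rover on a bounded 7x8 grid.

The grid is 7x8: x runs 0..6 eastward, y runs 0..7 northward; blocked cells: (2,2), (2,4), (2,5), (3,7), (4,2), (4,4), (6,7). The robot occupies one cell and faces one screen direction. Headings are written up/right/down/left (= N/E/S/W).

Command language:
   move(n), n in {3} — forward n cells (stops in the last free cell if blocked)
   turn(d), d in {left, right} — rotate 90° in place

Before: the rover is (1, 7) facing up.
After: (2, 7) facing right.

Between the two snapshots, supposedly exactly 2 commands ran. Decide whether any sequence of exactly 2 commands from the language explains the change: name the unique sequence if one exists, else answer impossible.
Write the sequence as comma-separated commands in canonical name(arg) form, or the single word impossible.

key: cell and facing (now E) both changed — the 2 commands mix motion and turning
begin: (1, 7) facing up
t=1 turn(right) ⇒ (1, 7) facing right
t=2 move(3) ⇒ (2, 7) facing right
all 9 alternatives checked — unique.

turn(right), move(3)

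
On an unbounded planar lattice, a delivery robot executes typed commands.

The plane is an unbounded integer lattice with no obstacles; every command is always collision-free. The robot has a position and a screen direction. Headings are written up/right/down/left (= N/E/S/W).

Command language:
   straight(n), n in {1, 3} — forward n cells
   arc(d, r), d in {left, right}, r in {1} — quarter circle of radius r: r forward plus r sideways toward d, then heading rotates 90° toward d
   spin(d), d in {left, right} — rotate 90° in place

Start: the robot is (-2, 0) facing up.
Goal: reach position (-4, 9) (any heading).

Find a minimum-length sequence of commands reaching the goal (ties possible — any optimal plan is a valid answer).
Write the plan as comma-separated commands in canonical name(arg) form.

arc(left, 1), arc(right, 1), straight(3), straight(3), straight(1)

initial: (-2, 0) facing up
step 1 (arc(left, 1)): (-3, 1) facing left
step 2 (arc(right, 1)): (-4, 2) facing up
step 3 (straight(3)): (-4, 5) facing up
step 4 (straight(3)): (-4, 8) facing up
step 5 (straight(1)): (-4, 9) facing up
nothing shorter than 5 reaches the goal.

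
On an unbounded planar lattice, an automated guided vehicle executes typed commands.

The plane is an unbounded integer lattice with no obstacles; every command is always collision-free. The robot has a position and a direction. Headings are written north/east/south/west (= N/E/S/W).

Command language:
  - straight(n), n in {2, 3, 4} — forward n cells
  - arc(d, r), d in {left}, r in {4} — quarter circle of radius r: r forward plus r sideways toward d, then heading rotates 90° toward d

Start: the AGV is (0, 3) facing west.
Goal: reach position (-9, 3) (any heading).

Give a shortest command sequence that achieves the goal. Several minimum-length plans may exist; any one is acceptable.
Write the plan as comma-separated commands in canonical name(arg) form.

begin: (0, 3) facing west
[1] after straight(2): (-2, 3) facing west
[2] after straight(4): (-6, 3) facing west
[3] after straight(3): (-9, 3) facing west
minimal: 3 command(s), checked below 3.

straight(2), straight(4), straight(3)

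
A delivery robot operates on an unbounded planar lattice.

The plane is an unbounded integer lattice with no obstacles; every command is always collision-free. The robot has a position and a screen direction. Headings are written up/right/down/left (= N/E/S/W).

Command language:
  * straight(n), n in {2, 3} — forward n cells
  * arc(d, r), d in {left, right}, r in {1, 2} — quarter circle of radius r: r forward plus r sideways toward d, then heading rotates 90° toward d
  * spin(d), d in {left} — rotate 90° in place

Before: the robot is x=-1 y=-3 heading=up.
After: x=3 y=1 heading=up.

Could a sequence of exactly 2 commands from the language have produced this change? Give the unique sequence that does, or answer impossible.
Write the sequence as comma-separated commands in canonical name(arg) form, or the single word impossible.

key: heading stays N — rotations cancel among the 2 commands
start: x=-1 y=-3 heading=up
[1] after arc(right, 2): x=1 y=-1 heading=right
[2] after arc(left, 2): x=3 y=1 heading=up
no other 2-command option fits: unique.

arc(right, 2), arc(left, 2)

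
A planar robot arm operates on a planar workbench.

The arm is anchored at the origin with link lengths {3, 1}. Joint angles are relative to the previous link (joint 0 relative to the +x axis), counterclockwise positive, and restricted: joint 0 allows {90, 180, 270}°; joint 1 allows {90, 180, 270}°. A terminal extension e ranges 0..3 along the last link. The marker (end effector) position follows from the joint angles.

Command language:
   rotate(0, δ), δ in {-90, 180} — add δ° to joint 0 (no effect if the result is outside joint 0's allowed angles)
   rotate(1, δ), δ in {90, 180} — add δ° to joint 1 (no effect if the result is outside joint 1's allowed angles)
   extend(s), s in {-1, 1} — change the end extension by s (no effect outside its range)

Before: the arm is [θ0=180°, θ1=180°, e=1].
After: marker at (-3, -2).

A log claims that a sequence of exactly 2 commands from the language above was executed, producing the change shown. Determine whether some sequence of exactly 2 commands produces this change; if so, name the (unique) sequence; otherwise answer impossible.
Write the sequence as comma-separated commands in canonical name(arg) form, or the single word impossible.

rotate(1, 90), rotate(1, 180)

key: running rotate(1, 180) before rotate(1, 90) would end elsewhere — order is forced
from: [θ0=180°, θ1=180°, e=1]
step 1 (rotate(1, 90)): [θ0=180°, θ1=270°, e=1]
step 2 (rotate(1, 180)): [θ0=180°, θ1=90°, e=1]
no rival 2-sequence matches.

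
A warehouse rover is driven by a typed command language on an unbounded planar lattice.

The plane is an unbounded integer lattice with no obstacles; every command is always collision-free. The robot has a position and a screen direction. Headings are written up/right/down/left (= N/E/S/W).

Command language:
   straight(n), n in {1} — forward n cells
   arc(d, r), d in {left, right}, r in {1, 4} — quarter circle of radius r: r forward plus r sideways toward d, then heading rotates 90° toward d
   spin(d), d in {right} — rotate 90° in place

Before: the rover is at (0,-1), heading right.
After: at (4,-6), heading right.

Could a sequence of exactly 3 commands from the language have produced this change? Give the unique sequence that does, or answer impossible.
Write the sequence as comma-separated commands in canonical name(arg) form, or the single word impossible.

spin(right), straight(1), arc(left, 4)

key: still facing E at the end — net rotation zero over 3 steps
from: at (0,-1), heading right
step 1 (spin(right)): at (0,-1), heading down
step 2 (straight(1)): at (0,-2), heading down
step 3 (arc(left, 4)): at (4,-6), heading right
uniquely the one of 216 3-step routes that fits.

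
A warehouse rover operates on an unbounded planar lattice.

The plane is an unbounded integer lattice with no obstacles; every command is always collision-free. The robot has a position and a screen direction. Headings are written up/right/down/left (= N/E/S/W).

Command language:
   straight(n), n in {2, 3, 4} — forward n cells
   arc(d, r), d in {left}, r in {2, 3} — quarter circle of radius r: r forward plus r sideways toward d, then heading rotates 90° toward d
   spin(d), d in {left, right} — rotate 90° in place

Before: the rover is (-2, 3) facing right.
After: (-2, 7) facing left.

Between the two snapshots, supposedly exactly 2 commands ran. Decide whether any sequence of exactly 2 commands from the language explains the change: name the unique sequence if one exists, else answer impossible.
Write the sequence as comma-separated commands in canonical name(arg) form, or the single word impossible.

arc(left, 2), arc(left, 2)

key: cell and facing (now W) both changed — the 2 commands mix motion and turning
initial: (-2, 3) facing right
t=1 arc(left, 2) ⇒ (0, 5) facing up
t=2 arc(left, 2) ⇒ (-2, 7) facing left
no other 2-command option fits: unique.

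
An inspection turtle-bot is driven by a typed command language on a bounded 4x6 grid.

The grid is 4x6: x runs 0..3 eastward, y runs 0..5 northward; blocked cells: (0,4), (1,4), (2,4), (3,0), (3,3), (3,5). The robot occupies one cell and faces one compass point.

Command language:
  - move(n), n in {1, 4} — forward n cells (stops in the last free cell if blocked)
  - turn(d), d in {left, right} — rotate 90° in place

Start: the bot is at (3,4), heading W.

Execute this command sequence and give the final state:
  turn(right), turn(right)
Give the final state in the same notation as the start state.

t0: at (3,4), heading W
[1] after turn(right): at (3,4), heading N
[2] after turn(right): at (3,4), heading E

at (3,4), heading E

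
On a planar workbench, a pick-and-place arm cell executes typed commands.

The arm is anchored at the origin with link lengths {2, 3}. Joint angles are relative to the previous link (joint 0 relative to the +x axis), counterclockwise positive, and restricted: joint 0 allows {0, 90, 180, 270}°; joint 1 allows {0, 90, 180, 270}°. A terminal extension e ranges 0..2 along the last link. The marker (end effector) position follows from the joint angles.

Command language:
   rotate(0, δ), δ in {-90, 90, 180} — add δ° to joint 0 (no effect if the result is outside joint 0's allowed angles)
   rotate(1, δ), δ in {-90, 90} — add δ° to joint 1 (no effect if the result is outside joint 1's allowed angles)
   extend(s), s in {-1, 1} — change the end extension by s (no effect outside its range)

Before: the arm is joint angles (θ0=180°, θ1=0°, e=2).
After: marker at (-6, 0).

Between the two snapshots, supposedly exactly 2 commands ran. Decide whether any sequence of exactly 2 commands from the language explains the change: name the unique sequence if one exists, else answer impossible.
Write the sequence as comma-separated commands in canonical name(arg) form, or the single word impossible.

extend(1), extend(-1)

key: running extend(-1) before extend(1) would end elsewhere — order is forced
start: joint angles (θ0=180°, θ1=0°, e=2)
step 1 (extend(1)): joint angles (θ0=180°, θ1=0°, e=2)
step 2 (extend(-1)): joint angles (θ0=180°, θ1=0°, e=1)
no other 2-command option fits: unique.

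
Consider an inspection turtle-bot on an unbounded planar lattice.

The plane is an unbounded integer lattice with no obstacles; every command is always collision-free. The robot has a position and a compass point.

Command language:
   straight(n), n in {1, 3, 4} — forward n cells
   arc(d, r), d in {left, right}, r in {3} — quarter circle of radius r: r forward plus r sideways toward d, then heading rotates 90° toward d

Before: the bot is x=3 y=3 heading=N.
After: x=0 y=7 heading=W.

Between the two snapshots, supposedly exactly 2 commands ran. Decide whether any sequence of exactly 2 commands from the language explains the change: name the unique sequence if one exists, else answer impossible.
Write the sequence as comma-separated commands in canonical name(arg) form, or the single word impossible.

key: running arc(left, 3) before straight(1) would end elsewhere — order is forced
start: x=3 y=3 heading=N
t=1 straight(1) ⇒ x=3 y=4 heading=N
t=2 arc(left, 3) ⇒ x=0 y=7 heading=W
all 25 alternatives checked — unique.

straight(1), arc(left, 3)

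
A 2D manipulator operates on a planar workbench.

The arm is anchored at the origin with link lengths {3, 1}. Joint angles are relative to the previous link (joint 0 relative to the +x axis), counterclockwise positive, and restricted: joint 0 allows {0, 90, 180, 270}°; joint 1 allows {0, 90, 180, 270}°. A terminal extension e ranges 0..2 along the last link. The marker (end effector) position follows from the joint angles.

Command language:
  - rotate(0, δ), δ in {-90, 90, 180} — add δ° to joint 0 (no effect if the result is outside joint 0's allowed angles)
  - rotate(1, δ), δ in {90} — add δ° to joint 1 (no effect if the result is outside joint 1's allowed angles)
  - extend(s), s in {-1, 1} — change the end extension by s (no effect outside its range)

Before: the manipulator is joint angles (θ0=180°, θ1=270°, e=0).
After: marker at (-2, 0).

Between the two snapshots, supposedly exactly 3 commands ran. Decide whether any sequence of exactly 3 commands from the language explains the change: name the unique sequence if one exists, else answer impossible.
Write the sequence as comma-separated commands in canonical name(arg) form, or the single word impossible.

rotate(1, 90), rotate(1, 90), rotate(1, 90)

t0: joint angles (θ0=180°, θ1=270°, e=0)
step 1 (rotate(1, 90)): joint angles (θ0=180°, θ1=0°, e=0)
step 2 (rotate(1, 90)): joint angles (θ0=180°, θ1=90°, e=0)
step 3 (rotate(1, 90)): joint angles (θ0=180°, θ1=180°, e=0)
no rival 3-sequence matches.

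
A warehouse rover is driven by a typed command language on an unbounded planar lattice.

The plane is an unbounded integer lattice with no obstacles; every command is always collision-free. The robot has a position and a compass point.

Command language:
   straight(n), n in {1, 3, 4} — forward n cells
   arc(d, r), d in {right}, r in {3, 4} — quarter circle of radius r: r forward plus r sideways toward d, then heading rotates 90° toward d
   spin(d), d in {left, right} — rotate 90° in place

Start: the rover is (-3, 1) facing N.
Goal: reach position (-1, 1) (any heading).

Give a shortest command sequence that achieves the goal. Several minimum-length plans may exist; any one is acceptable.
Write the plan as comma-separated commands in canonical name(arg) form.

spin(right), straight(1), straight(1)

initial: (-3, 1) facing N
[1] after spin(right): (-3, 1) facing E
[2] after straight(1): (-2, 1) facing E
[3] after straight(1): (-1, 1) facing E
minimal: 3 command(s), checked below 3.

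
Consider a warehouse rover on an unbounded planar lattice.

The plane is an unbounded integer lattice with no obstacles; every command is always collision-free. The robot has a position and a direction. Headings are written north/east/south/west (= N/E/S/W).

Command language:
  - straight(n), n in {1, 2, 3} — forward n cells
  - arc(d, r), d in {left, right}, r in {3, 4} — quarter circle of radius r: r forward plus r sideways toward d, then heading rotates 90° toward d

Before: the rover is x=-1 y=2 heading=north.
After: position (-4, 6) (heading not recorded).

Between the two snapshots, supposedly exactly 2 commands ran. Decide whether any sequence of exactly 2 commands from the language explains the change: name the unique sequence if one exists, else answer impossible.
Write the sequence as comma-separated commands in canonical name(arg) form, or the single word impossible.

straight(1), arc(left, 3)

key: running arc(left, 3) before straight(1) would end elsewhere — order is forced
start: x=-1 y=2 heading=north
t=1 straight(1) ⇒ x=-1 y=3 heading=north
t=2 arc(left, 3) ⇒ x=-4 y=6 heading=west
no other 2-command option fits: unique.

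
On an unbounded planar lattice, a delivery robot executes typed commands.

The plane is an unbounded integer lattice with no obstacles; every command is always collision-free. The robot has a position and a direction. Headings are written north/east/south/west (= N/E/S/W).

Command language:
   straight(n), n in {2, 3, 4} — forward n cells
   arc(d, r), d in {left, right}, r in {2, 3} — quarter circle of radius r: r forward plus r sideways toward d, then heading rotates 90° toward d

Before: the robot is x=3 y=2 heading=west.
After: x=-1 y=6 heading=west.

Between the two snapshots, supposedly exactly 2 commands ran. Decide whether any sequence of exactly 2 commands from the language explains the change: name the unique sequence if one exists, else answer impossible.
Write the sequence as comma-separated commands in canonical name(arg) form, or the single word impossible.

arc(right, 2), arc(left, 2)

key: running arc(left, 2) before arc(right, 2) would end elsewhere — order is forced
from: x=3 y=2 heading=west
[1] after arc(right, 2): x=1 y=4 heading=north
[2] after arc(left, 2): x=-1 y=6 heading=west
all 49 alternatives checked — unique.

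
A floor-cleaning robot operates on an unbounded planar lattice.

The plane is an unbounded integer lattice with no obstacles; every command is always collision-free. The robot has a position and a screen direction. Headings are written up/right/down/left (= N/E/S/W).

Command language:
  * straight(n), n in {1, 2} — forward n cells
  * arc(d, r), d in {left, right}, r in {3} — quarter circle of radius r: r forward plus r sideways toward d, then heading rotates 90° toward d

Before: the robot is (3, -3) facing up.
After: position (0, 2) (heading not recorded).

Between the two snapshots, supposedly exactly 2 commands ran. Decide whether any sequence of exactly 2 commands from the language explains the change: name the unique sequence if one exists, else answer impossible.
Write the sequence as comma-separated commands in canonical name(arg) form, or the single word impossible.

straight(2), arc(left, 3)

key: running arc(left, 3) before straight(2) would end elsewhere — order is forced
begin: (3, -3) facing up
[1] after straight(2): (3, -1) facing up
[2] after arc(left, 3): (0, 2) facing left
no other 2-command option fits: unique.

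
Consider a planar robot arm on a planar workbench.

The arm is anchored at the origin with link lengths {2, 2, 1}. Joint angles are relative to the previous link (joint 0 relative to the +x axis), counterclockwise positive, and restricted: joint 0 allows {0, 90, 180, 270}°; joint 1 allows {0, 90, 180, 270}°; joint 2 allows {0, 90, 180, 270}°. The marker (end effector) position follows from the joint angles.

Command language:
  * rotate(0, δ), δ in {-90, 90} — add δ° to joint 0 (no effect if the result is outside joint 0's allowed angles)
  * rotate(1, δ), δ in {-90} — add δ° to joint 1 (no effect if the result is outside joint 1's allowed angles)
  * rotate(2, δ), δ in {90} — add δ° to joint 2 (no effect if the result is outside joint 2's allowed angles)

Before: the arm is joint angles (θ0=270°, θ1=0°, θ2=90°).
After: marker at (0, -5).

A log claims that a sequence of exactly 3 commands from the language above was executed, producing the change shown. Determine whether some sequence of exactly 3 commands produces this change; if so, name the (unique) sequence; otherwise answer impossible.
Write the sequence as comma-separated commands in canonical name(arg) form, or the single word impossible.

begin: joint angles (θ0=270°, θ1=0°, θ2=90°)
[1] after rotate(2, 90): joint angles (θ0=270°, θ1=0°, θ2=180°)
[2] after rotate(2, 90): joint angles (θ0=270°, θ1=0°, θ2=270°)
[3] after rotate(2, 90): joint angles (θ0=270°, θ1=0°, θ2=0°)
no other 3-command option fits: unique.

rotate(2, 90), rotate(2, 90), rotate(2, 90)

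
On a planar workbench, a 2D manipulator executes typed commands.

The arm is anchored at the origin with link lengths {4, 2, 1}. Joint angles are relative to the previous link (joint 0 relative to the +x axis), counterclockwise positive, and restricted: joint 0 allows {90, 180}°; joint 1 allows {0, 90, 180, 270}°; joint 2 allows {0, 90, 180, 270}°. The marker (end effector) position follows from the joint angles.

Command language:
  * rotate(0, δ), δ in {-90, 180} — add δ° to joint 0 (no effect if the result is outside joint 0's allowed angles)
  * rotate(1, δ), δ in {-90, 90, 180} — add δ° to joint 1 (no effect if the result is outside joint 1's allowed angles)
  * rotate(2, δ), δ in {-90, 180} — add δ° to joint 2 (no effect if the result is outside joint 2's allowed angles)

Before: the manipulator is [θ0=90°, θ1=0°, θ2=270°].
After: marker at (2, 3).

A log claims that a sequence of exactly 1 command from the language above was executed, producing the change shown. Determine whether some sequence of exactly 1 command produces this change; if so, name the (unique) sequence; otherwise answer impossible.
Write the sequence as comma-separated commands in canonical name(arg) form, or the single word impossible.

rotate(1, -90)

from: [θ0=90°, θ1=0°, θ2=270°]
t=1 rotate(1, -90) ⇒ [θ0=90°, θ1=270°, θ2=270°]
all 7 alternatives checked — unique.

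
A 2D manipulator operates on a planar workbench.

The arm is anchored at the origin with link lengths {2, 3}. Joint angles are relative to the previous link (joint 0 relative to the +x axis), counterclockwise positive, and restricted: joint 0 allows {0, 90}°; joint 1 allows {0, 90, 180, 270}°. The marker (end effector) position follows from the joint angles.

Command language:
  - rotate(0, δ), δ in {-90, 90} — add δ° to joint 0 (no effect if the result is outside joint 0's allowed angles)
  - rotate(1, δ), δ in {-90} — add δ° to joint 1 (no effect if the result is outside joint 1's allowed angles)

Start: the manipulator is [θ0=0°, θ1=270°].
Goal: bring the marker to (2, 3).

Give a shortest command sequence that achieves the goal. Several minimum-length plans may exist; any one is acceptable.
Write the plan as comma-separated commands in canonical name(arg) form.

from: [θ0=0°, θ1=270°]
[1] after rotate(1, -90): [θ0=0°, θ1=180°]
[2] after rotate(1, -90): [θ0=0°, θ1=90°]
shorter routes all fall short; 2 is best.

rotate(1, -90), rotate(1, -90)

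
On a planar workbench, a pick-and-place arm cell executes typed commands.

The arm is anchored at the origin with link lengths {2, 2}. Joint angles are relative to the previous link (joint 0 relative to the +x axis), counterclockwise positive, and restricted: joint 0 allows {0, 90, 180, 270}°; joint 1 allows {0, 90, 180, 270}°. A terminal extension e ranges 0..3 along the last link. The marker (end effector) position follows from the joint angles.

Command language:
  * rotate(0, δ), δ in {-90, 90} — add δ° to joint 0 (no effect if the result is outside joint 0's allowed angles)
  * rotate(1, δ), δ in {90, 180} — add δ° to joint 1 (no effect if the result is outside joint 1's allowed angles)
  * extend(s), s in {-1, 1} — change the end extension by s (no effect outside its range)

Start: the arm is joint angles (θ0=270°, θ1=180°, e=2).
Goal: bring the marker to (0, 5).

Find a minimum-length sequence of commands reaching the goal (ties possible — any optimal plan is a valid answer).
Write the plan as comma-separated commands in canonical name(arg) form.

start: joint angles (θ0=270°, θ1=180°, e=2)
step 1 (rotate(0, 90)): joint angles (θ0=0°, θ1=180°, e=2)
step 2 (rotate(0, 90)): joint angles (θ0=90°, θ1=180°, e=2)
step 3 (extend(-1)): joint angles (θ0=90°, θ1=180°, e=1)
step 4 (rotate(1, 180)): joint angles (θ0=90°, θ1=0°, e=1)
nothing shorter than 4 reaches the goal.

rotate(0, 90), rotate(0, 90), extend(-1), rotate(1, 180)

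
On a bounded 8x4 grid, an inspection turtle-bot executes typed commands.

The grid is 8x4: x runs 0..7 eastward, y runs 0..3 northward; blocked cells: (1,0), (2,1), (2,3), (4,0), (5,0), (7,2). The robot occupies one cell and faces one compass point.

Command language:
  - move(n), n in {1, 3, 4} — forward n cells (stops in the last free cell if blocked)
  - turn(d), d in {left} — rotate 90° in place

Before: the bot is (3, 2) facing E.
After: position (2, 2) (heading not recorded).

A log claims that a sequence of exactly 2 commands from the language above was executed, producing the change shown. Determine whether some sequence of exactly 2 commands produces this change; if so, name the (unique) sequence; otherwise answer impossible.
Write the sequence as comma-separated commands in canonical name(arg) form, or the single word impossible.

every 2-command combo misses the target.

impossible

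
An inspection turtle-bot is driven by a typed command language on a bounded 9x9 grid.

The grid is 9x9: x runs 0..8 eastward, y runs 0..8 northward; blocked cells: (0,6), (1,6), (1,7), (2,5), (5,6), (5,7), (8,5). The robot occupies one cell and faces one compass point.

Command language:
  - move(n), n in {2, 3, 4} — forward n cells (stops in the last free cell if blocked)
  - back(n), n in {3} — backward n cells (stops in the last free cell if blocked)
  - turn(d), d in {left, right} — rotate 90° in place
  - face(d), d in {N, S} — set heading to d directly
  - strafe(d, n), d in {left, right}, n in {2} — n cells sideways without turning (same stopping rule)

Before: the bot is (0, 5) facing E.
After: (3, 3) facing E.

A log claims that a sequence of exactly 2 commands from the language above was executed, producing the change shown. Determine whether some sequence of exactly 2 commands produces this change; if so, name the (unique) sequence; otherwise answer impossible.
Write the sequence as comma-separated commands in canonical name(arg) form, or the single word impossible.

key: heading stays E — no command in the sequence turns
from: (0, 5) facing E
1. strafe(right, 2) → (0, 3) facing E
2. move(3) → (3, 3) facing E
all 100 alternatives checked — unique.

strafe(right, 2), move(3)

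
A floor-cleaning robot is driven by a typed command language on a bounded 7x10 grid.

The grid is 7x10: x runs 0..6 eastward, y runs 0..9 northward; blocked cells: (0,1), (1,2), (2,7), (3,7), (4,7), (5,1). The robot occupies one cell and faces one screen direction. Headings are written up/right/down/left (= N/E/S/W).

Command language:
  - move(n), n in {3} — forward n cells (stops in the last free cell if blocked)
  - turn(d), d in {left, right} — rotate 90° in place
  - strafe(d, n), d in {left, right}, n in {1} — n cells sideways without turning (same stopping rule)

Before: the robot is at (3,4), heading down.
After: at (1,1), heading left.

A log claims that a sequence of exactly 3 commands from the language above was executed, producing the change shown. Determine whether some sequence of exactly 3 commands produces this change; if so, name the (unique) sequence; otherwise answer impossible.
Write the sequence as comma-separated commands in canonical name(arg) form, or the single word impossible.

move(3), turn(right), move(3)

key: position moved to (1,1) AND the heading swung to W — translation plus rotation needed
start: at (3,4), heading down
1. move(3) → at (3,1), heading down
2. turn(right) → at (3,1), heading left
3. move(3) → at (1,1), heading left
uniquely the one of 125 3-step routes that fits.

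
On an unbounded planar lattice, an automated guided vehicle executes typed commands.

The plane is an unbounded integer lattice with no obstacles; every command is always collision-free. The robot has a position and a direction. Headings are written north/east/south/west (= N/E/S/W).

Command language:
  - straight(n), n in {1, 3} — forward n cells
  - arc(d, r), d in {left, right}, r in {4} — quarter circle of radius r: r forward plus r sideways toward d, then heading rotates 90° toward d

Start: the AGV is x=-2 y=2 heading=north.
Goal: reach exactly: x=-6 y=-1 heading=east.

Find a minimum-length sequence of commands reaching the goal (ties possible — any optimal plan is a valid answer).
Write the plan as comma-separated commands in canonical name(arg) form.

straight(1), arc(left, 4), arc(left, 4), arc(left, 4)

start: x=-2 y=2 heading=north
t=1 straight(1) ⇒ x=-2 y=3 heading=north
t=2 arc(left, 4) ⇒ x=-6 y=7 heading=west
t=3 arc(left, 4) ⇒ x=-10 y=3 heading=south
t=4 arc(left, 4) ⇒ x=-6 y=-1 heading=east
minimal: 4 command(s), checked below 4.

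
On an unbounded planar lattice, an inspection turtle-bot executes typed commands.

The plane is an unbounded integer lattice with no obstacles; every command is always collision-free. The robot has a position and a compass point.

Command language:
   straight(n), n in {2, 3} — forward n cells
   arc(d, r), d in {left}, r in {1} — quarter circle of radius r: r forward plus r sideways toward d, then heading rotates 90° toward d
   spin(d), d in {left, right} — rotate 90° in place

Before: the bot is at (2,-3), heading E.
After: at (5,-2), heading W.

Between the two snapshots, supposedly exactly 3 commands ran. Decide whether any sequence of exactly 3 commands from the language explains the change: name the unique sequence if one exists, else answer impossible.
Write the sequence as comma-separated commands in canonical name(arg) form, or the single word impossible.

key: order matters: swapping straight(2) and spin(left) lands elsewhere
initial: at (2,-3), heading E
1. straight(2) → at (4,-3), heading E
2. arc(left, 1) → at (5,-2), heading N
3. spin(left) → at (5,-2), heading W
uniquely the one of 125 3-step routes that fits.

straight(2), arc(left, 1), spin(left)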